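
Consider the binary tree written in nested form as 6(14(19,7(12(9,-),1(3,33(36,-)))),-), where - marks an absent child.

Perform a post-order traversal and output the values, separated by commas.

19, 9, 12, 3, 36, 33, 1, 7, 14, 6

Post-order visits the left subtree, then the right subtree, then the node.
At 6: go left to 14.
  At 14: go left to 19.
    19 is a leaf — visit 19.
  At 14: go right to 7.
    At 7: go left to 12.
      At 12: go left to 9.
        9 is a leaf — visit 9.
      At 12: no right child.
      Visit 12.
    At 7: go right to 1.
      At 1: go left to 3.
        3 is a leaf — visit 3.
      At 1: go right to 33.
        At 33: go left to 36.
          36 is a leaf — visit 36.
        At 33: no right child.
        Visit 33.
      Visit 1.
    Visit 7.
  Visit 14.
At 6: no right child.
Visit 6.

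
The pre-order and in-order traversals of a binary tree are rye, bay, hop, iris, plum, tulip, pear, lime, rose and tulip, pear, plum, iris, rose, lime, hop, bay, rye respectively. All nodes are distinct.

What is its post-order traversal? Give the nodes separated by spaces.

The first element of pre-order is the root; it splits in-order into left and right subtrees.
Root rye: left subtree has 8 nodes {tulip, pear, plum, iris, rose, lime, hop, bay}, right has 0 { }.
  Root bay: left subtree has 7 nodes {tulip, pear, plum, iris, rose, lime, hop}, right has 0 { }.
    Root hop: left subtree has 6 nodes {tulip, pear, plum, iris, rose, lime}, right has 0 { }.
      Root iris: left subtree has 3 nodes {tulip, pear, plum}, right has 2 {rose, lime}.
        Root plum: left subtree has 2 nodes {tulip, pear}, right has 0 { }.
          Root tulip: left subtree has 0 nodes { }, right has 1 {pear}.
        Root lime: left subtree has 1 node {rose}, right has 0 { }.

pear tulip plum rose lime iris hop bay rye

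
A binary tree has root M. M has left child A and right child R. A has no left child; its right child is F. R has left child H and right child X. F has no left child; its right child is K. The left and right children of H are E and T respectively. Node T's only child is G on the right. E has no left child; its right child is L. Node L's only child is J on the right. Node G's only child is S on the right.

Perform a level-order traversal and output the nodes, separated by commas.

Level-order visits nodes level by level from the root, left to right within each level.
Level 0: M
Level 1: A, R
Level 2: F, H, X
Level 3: K, E, T
Level 4: L, G
Level 5: J, S

M, A, R, F, H, X, K, E, T, L, G, J, S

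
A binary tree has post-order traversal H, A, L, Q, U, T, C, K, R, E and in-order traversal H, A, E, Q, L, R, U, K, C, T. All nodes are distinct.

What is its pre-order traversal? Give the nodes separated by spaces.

The last element of post-order is the root; it splits in-order into left and right subtrees.
Root E: left subtree has 2 nodes {H, A}, right has 7 {Q, L, R, U, K, C, T}.
  Root A: left subtree has 1 node {H}, right has 0 { }.
  Root R: left subtree has 2 nodes {Q, L}, right has 4 {U, K, C, T}.
    Root Q: left subtree has 0 nodes { }, right has 1 {L}.
    Root K: left subtree has 1 node {U}, right has 2 {C, T}.
      Root C: left subtree has 0 nodes { }, right has 1 {T}.

E A H R Q L K U C T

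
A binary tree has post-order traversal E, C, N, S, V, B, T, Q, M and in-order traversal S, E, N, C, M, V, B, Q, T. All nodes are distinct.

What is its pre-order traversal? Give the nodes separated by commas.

M, S, N, E, C, Q, B, V, T

The last element of post-order is the root; it splits in-order into left and right subtrees.
Root M: left subtree has 4 nodes {S, E, N, C}, right has 4 {V, B, Q, T}.
  Root S: left subtree has 0 nodes { }, right has 3 {E, N, C}.
    Root N: left subtree has 1 node {E}, right has 1 {C}.
  Root Q: left subtree has 2 nodes {V, B}, right has 1 {T}.
    Root B: left subtree has 1 node {V}, right has 0 { }.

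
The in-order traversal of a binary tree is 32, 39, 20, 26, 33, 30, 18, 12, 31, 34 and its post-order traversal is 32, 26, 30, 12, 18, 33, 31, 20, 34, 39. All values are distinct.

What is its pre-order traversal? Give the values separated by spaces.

The last element of post-order is the root; it splits in-order into left and right subtrees.
Root 39: left subtree has 1 node {32}, right has 8 {20, 26, 33, 30, 18, 12, 31, 34}.
  Root 34: left subtree has 7 nodes {20, 26, 33, 30, 18, 12, 31}, right has 0 { }.
    Root 20: left subtree has 0 nodes { }, right has 6 {26, 33, 30, 18, 12, 31}.
      Root 31: left subtree has 5 nodes {26, 33, 30, 18, 12}, right has 0 { }.
        Root 33: left subtree has 1 node {26}, right has 3 {30, 18, 12}.
          Root 18: left subtree has 1 node {30}, right has 1 {12}.

39 32 34 20 31 33 26 18 30 12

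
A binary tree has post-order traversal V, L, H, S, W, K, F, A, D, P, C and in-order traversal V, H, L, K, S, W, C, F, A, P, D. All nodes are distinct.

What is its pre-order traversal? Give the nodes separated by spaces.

The last element of post-order is the root; it splits in-order into left and right subtrees.
Root C: left subtree has 6 nodes {V, H, L, K, S, W}, right has 4 {F, A, P, D}.
  Root K: left subtree has 3 nodes {V, H, L}, right has 2 {S, W}.
    Root H: left subtree has 1 node {V}, right has 1 {L}.
    Root W: left subtree has 1 node {S}, right has 0 { }.
  Root P: left subtree has 2 nodes {F, A}, right has 1 {D}.
    Root A: left subtree has 1 node {F}, right has 0 { }.

C K H V L W S P A F D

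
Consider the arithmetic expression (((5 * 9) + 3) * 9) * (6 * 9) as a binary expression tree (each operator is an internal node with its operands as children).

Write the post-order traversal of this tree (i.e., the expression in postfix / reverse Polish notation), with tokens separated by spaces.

Post-order on an expression tree gives postfix notation: for each operator, emit left operand, right operand, then the operator.

5 9 * 3 + 9 * 6 9 * *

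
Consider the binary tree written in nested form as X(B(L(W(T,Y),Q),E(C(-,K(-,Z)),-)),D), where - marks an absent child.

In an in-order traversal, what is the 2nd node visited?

W

In-order visits the left subtree, then the node, then the right subtree.
At X: go left to B.
  At B: go left to L.
    At L: go left to W.
      At W: go left to T.
        T is a leaf — visit T.
      Visit W.
      At W: go right to Y.
        Y is a leaf — visit Y.
    Visit L.
    At L: go right to Q.
      Q is a leaf — visit Q.
  Visit B.
  At B: go right to E.
    At E: go left to C.
      At C: no left child.
      Visit C.
      At C: go right to K.
        At K: no left child.
        Visit K.
        At K: go right to Z.
          Z is a leaf — visit Z.
    Visit E.
    At E: no right child.
Visit X.
At X: go right to D.
  D is a leaf — visit D.
Full in-order sequence: T, W, Y, L, Q, B, C, K, Z, E, X, D.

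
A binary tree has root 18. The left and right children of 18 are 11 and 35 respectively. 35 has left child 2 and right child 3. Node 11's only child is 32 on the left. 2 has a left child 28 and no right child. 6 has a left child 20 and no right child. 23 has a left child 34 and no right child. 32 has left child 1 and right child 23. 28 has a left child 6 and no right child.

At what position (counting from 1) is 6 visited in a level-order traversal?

Level-order visits nodes level by level from the root, left to right within each level.
Level 0: 18
Level 1: 11, 35
Level 2: 32, 2, 3
Level 3: 1, 23, 28
Level 4: 34, 6
Level 5: 20
Full level-order sequence: 18, 11, 35, 32, 2, 3, 1, 23, 28, 34, 6, 20.

11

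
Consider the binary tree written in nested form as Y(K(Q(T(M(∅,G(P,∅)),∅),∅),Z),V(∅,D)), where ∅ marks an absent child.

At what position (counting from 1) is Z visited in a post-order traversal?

6

Post-order visits the left subtree, then the right subtree, then the node.
At Y: go left to K.
  At K: go left to Q.
    At Q: go left to T.
      At T: go left to M.
        At M: no left child.
        At M: go right to G.
          At G: go left to P.
            P is a leaf — visit P.
          At G: no right child.
          Visit G.
        Visit M.
      At T: no right child.
      Visit T.
    At Q: no right child.
    Visit Q.
  At K: go right to Z.
    Z is a leaf — visit Z.
  Visit K.
At Y: go right to V.
  At V: no left child.
  At V: go right to D.
    D is a leaf — visit D.
  Visit V.
Visit Y.
Full post-order sequence: P, G, M, T, Q, Z, K, D, V, Y.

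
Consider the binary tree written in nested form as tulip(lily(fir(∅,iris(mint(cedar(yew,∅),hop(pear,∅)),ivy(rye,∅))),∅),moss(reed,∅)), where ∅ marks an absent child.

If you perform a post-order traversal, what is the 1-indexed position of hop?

4

Post-order visits the left subtree, then the right subtree, then the node.
At tulip: go left to lily.
  At lily: go left to fir.
    At fir: no left child.
    At fir: go right to iris.
      At iris: go left to mint.
        At mint: go left to cedar.
          At cedar: go left to yew.
            yew is a leaf — visit yew.
          At cedar: no right child.
          Visit cedar.
        At mint: go right to hop.
          At hop: go left to pear.
            pear is a leaf — visit pear.
          At hop: no right child.
          Visit hop.
        Visit mint.
      At iris: go right to ivy.
        At ivy: go left to rye.
          rye is a leaf — visit rye.
        At ivy: no right child.
        Visit ivy.
      Visit iris.
    Visit fir.
  At lily: no right child.
  Visit lily.
At tulip: go right to moss.
  At moss: go left to reed.
    reed is a leaf — visit reed.
  At moss: no right child.
  Visit moss.
Visit tulip.
Full post-order sequence: yew, cedar, pear, hop, mint, rye, ivy, iris, fir, lily, reed, moss, tulip.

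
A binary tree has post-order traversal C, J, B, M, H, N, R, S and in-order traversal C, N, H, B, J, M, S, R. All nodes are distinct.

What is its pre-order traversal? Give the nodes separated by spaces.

S N C H M B J R

The last element of post-order is the root; it splits in-order into left and right subtrees.
Root S: left subtree has 6 nodes {C, N, H, B, J, M}, right has 1 {R}.
  Root N: left subtree has 1 node {C}, right has 4 {H, B, J, M}.
    Root H: left subtree has 0 nodes { }, right has 3 {B, J, M}.
      Root M: left subtree has 2 nodes {B, J}, right has 0 { }.
        Root B: left subtree has 0 nodes { }, right has 1 {J}.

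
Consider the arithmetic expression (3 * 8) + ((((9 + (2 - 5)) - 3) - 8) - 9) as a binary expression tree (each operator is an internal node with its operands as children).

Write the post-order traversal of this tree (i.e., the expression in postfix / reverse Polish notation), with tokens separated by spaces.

Post-order on an expression tree gives postfix notation: for each operator, emit left operand, right operand, then the operator.

3 8 * 9 2 5 - + 3 - 8 - 9 - +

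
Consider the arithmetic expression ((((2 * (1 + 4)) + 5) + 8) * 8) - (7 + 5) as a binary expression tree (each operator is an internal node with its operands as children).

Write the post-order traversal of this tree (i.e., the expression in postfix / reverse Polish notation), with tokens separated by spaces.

2 1 4 + * 5 + 8 + 8 * 7 5 + -

Post-order on an expression tree gives postfix notation: for each operator, emit left operand, right operand, then the operator.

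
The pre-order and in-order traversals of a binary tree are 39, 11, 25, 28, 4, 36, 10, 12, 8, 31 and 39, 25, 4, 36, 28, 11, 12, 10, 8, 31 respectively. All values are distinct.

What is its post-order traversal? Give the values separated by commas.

36, 4, 28, 25, 12, 31, 8, 10, 11, 39

The first element of pre-order is the root; it splits in-order into left and right subtrees.
Root 39: left subtree has 0 nodes { }, right has 9 {25, 4, 36, 28, 11, 12, 10, 8, 31}.
  Root 11: left subtree has 4 nodes {25, 4, 36, 28}, right has 4 {12, 10, 8, 31}.
    Root 25: left subtree has 0 nodes { }, right has 3 {4, 36, 28}.
      Root 28: left subtree has 2 nodes {4, 36}, right has 0 { }.
        Root 4: left subtree has 0 nodes { }, right has 1 {36}.
    Root 10: left subtree has 1 node {12}, right has 2 {8, 31}.
      Root 8: left subtree has 0 nodes { }, right has 1 {31}.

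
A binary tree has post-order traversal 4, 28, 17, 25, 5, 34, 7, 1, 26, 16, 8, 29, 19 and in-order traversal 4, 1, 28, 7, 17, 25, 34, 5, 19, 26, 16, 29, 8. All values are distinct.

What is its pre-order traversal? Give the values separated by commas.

19, 1, 4, 7, 28, 34, 25, 17, 5, 29, 16, 26, 8

The last element of post-order is the root; it splits in-order into left and right subtrees.
Root 19: left subtree has 8 nodes {4, 1, 28, 7, 17, 25, 34, 5}, right has 4 {26, 16, 29, 8}.
  Root 1: left subtree has 1 node {4}, right has 6 {28, 7, 17, 25, 34, 5}.
    Root 7: left subtree has 1 node {28}, right has 4 {17, 25, 34, 5}.
      Root 34: left subtree has 2 nodes {17, 25}, right has 1 {5}.
        Root 25: left subtree has 1 node {17}, right has 0 { }.
  Root 29: left subtree has 2 nodes {26, 16}, right has 1 {8}.
    Root 16: left subtree has 1 node {26}, right has 0 { }.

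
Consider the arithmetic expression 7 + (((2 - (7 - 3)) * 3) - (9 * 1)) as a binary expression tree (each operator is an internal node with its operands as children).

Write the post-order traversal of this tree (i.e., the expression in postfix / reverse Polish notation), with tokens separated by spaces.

Post-order on an expression tree gives postfix notation: for each operator, emit left operand, right operand, then the operator.

7 2 7 3 - - 3 * 9 1 * - +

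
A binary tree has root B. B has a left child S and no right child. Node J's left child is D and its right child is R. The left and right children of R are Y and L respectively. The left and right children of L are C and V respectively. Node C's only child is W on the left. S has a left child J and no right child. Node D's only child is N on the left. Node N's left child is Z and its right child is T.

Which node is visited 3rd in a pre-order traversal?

Pre-order visits the node, then its left subtree, then its right subtree.
Visit B.
At B: go left to S.
  Visit S.
  At S: go left to J.
    Visit J.
    At J: go left to D.
      Visit D.
      At D: go left to N.
        Visit N.
        At N: go left to Z.
          Z is a leaf — visit Z.
        At N: go right to T.
          T is a leaf — visit T.
      At D: no right child.
    At J: go right to R.
      Visit R.
      At R: go left to Y.
        Y is a leaf — visit Y.
      At R: go right to L.
        Visit L.
        At L: go left to C.
          Visit C.
          At C: go left to W.
            W is a leaf — visit W.
          At C: no right child.
        At L: go right to V.
          V is a leaf — visit V.
  At S: no right child.
At B: no right child.
Full pre-order sequence: B, S, J, D, N, Z, T, R, Y, L, C, W, V.

J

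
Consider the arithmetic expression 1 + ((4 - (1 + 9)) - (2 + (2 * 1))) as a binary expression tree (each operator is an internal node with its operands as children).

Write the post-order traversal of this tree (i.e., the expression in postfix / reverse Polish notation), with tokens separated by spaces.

Post-order on an expression tree gives postfix notation: for each operator, emit left operand, right operand, then the operator.

1 4 1 9 + - 2 2 1 * + - +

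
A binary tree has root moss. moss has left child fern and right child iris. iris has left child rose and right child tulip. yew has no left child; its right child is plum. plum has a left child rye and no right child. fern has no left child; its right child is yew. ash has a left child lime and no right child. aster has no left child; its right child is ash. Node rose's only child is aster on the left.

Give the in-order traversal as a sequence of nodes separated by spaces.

In-order visits the left subtree, then the node, then the right subtree.
At moss: go left to fern.
  At fern: no left child.
  Visit fern.
  At fern: go right to yew.
    At yew: no left child.
    Visit yew.
    At yew: go right to plum.
      At plum: go left to rye.
        rye is a leaf — visit rye.
      Visit plum.
      At plum: no right child.
Visit moss.
At moss: go right to iris.
  At iris: go left to rose.
    At rose: go left to aster.
      At aster: no left child.
      Visit aster.
      At aster: go right to ash.
        At ash: go left to lime.
          lime is a leaf — visit lime.
        Visit ash.
        At ash: no right child.
    Visit rose.
    At rose: no right child.
  Visit iris.
  At iris: go right to tulip.
    tulip is a leaf — visit tulip.

fern yew rye plum moss aster lime ash rose iris tulip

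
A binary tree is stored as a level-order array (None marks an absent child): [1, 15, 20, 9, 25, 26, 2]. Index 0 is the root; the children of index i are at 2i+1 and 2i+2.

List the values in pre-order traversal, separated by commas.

Pre-order visits the node, then its left subtree, then its right subtree.
Visit 1.
At 1: go left to 15.
  Visit 15.
  At 15: go left to 9.
    9 is a leaf — visit 9.
  At 15: go right to 25.
    25 is a leaf — visit 25.
At 1: go right to 20.
  Visit 20.
  At 20: go left to 26.
    26 is a leaf — visit 26.
  At 20: go right to 2.
    2 is a leaf — visit 2.

1, 15, 9, 25, 20, 26, 2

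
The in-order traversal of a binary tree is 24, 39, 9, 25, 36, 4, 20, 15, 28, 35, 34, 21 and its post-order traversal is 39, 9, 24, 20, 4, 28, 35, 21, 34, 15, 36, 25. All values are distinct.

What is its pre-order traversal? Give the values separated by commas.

25, 24, 9, 39, 36, 15, 4, 20, 34, 35, 28, 21

The last element of post-order is the root; it splits in-order into left and right subtrees.
Root 25: left subtree has 3 nodes {24, 39, 9}, right has 8 {36, 4, 20, 15, 28, 35, 34, 21}.
  Root 24: left subtree has 0 nodes { }, right has 2 {39, 9}.
    Root 9: left subtree has 1 node {39}, right has 0 { }.
  Root 36: left subtree has 0 nodes { }, right has 7 {4, 20, 15, 28, 35, 34, 21}.
    Root 15: left subtree has 2 nodes {4, 20}, right has 4 {28, 35, 34, 21}.
      Root 4: left subtree has 0 nodes { }, right has 1 {20}.
      Root 34: left subtree has 2 nodes {28, 35}, right has 1 {21}.
        Root 35: left subtree has 1 node {28}, right has 0 { }.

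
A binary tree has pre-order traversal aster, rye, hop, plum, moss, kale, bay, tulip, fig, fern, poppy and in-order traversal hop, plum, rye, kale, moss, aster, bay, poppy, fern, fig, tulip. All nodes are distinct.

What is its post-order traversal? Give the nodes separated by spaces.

The first element of pre-order is the root; it splits in-order into left and right subtrees.
Root aster: left subtree has 5 nodes {hop, plum, rye, kale, moss}, right has 5 {bay, poppy, fern, fig, tulip}.
  Root rye: left subtree has 2 nodes {hop, plum}, right has 2 {kale, moss}.
    Root hop: left subtree has 0 nodes { }, right has 1 {plum}.
    Root moss: left subtree has 1 node {kale}, right has 0 { }.
  Root bay: left subtree has 0 nodes { }, right has 4 {poppy, fern, fig, tulip}.
    Root tulip: left subtree has 3 nodes {poppy, fern, fig}, right has 0 { }.
      Root fig: left subtree has 2 nodes {poppy, fern}, right has 0 { }.
        Root fern: left subtree has 1 node {poppy}, right has 0 { }.

plum hop kale moss rye poppy fern fig tulip bay aster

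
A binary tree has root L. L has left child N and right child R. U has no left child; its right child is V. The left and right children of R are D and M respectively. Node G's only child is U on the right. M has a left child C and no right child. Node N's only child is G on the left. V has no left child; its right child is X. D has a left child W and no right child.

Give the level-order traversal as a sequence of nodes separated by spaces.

L N R G D M U W C V X

Level-order visits nodes level by level from the root, left to right within each level.
Level 0: L
Level 1: N, R
Level 2: G, D, M
Level 3: U, W, C
Level 4: V
Level 5: X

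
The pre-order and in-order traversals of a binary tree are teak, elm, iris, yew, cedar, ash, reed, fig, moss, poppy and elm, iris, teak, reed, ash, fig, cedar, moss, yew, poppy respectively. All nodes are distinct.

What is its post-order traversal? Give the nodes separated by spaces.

iris elm reed fig ash moss cedar poppy yew teak

The first element of pre-order is the root; it splits in-order into left and right subtrees.
Root teak: left subtree has 2 nodes {elm, iris}, right has 7 {reed, ash, fig, cedar, moss, yew, poppy}.
  Root elm: left subtree has 0 nodes { }, right has 1 {iris}.
  Root yew: left subtree has 5 nodes {reed, ash, fig, cedar, moss}, right has 1 {poppy}.
    Root cedar: left subtree has 3 nodes {reed, ash, fig}, right has 1 {moss}.
      Root ash: left subtree has 1 node {reed}, right has 1 {fig}.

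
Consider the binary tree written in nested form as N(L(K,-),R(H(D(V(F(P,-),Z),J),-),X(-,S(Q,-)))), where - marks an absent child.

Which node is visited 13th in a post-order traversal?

R

Post-order visits the left subtree, then the right subtree, then the node.
At N: go left to L.
  At L: go left to K.
    K is a leaf — visit K.
  At L: no right child.
  Visit L.
At N: go right to R.
  At R: go left to H.
    At H: go left to D.
      At D: go left to V.
        At V: go left to F.
          At F: go left to P.
            P is a leaf — visit P.
          At F: no right child.
          Visit F.
        At V: go right to Z.
          Z is a leaf — visit Z.
        Visit V.
      At D: go right to J.
        J is a leaf — visit J.
      Visit D.
    At H: no right child.
    Visit H.
  At R: go right to X.
    At X: no left child.
    At X: go right to S.
      At S: go left to Q.
        Q is a leaf — visit Q.
      At S: no right child.
      Visit S.
    Visit X.
  Visit R.
Visit N.
Full post-order sequence: K, L, P, F, Z, V, J, D, H, Q, S, X, R, N.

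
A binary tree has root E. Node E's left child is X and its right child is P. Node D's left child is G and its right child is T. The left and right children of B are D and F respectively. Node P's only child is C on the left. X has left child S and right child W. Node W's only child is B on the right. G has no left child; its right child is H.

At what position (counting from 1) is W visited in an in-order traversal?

In-order visits the left subtree, then the node, then the right subtree.
At E: go left to X.
  At X: go left to S.
    S is a leaf — visit S.
  Visit X.
  At X: go right to W.
    At W: no left child.
    Visit W.
    At W: go right to B.
      At B: go left to D.
        At D: go left to G.
          At G: no left child.
          Visit G.
          At G: go right to H.
            H is a leaf — visit H.
        Visit D.
        At D: go right to T.
          T is a leaf — visit T.
      Visit B.
      At B: go right to F.
        F is a leaf — visit F.
Visit E.
At E: go right to P.
  At P: go left to C.
    C is a leaf — visit C.
  Visit P.
  At P: no right child.
Full in-order sequence: S, X, W, G, H, D, T, B, F, E, C, P.

3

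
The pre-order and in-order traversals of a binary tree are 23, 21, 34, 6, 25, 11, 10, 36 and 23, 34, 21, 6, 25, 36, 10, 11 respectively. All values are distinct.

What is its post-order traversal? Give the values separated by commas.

34, 36, 10, 11, 25, 6, 21, 23

The first element of pre-order is the root; it splits in-order into left and right subtrees.
Root 23: left subtree has 0 nodes { }, right has 7 {34, 21, 6, 25, 36, 10, 11}.
  Root 21: left subtree has 1 node {34}, right has 5 {6, 25, 36, 10, 11}.
    Root 6: left subtree has 0 nodes { }, right has 4 {25, 36, 10, 11}.
      Root 25: left subtree has 0 nodes { }, right has 3 {36, 10, 11}.
        Root 11: left subtree has 2 nodes {36, 10}, right has 0 { }.
          Root 10: left subtree has 1 node {36}, right has 0 { }.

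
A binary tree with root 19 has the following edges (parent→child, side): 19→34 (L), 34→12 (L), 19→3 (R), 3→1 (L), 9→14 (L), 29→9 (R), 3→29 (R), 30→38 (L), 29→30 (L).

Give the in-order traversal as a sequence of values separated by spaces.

In-order visits the left subtree, then the node, then the right subtree.
At 19: go left to 34.
  At 34: go left to 12.
    12 is a leaf — visit 12.
  Visit 34.
  At 34: no right child.
Visit 19.
At 19: go right to 3.
  At 3: go left to 1.
    1 is a leaf — visit 1.
  Visit 3.
  At 3: go right to 29.
    At 29: go left to 30.
      At 30: go left to 38.
        38 is a leaf — visit 38.
      Visit 30.
      At 30: no right child.
    Visit 29.
    At 29: go right to 9.
      At 9: go left to 14.
        14 is a leaf — visit 14.
      Visit 9.
      At 9: no right child.

12 34 19 1 3 38 30 29 14 9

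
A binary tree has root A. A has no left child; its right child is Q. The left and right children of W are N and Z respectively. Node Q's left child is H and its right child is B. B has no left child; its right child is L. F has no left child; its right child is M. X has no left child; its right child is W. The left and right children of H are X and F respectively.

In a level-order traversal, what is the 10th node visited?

Level-order visits nodes level by level from the root, left to right within each level.
Level 0: A
Level 1: Q
Level 2: H, B
Level 3: X, F, L
Level 4: W, M
Level 5: N, Z
Full level-order sequence: A, Q, H, B, X, F, L, W, M, N, Z.

N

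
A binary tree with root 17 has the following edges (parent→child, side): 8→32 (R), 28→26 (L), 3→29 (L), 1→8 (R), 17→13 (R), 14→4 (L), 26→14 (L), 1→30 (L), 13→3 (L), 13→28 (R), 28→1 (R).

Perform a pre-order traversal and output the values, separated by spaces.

17 13 3 29 28 26 14 4 1 30 8 32

Pre-order visits the node, then its left subtree, then its right subtree.
Visit 17.
At 17: no left child.
At 17: go right to 13.
  Visit 13.
  At 13: go left to 3.
    Visit 3.
    At 3: go left to 29.
      29 is a leaf — visit 29.
    At 3: no right child.
  At 13: go right to 28.
    Visit 28.
    At 28: go left to 26.
      Visit 26.
      At 26: go left to 14.
        Visit 14.
        At 14: go left to 4.
          4 is a leaf — visit 4.
        At 14: no right child.
      At 26: no right child.
    At 28: go right to 1.
      Visit 1.
      At 1: go left to 30.
        30 is a leaf — visit 30.
      At 1: go right to 8.
        Visit 8.
        At 8: no left child.
        At 8: go right to 32.
          32 is a leaf — visit 32.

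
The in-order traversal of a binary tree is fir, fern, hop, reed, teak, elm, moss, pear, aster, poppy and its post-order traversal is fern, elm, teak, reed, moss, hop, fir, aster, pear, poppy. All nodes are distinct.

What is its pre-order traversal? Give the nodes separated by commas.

The last element of post-order is the root; it splits in-order into left and right subtrees.
Root poppy: left subtree has 9 nodes {fir, fern, hop, reed, teak, elm, moss, pear, aster}, right has 0 { }.
  Root pear: left subtree has 7 nodes {fir, fern, hop, reed, teak, elm, moss}, right has 1 {aster}.
    Root fir: left subtree has 0 nodes { }, right has 6 {fern, hop, reed, teak, elm, moss}.
      Root hop: left subtree has 1 node {fern}, right has 4 {reed, teak, elm, moss}.
        Root moss: left subtree has 3 nodes {reed, teak, elm}, right has 0 { }.
          Root reed: left subtree has 0 nodes { }, right has 2 {teak, elm}.
            Root teak: left subtree has 0 nodes { }, right has 1 {elm}.

poppy, pear, fir, hop, fern, moss, reed, teak, elm, aster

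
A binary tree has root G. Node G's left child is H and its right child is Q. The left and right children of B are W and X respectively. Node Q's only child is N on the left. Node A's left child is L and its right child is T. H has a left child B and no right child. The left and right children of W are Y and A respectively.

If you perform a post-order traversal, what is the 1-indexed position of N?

9

Post-order visits the left subtree, then the right subtree, then the node.
At G: go left to H.
  At H: go left to B.
    At B: go left to W.
      At W: go left to Y.
        Y is a leaf — visit Y.
      At W: go right to A.
        At A: go left to L.
          L is a leaf — visit L.
        At A: go right to T.
          T is a leaf — visit T.
        Visit A.
      Visit W.
    At B: go right to X.
      X is a leaf — visit X.
    Visit B.
  At H: no right child.
  Visit H.
At G: go right to Q.
  At Q: go left to N.
    N is a leaf — visit N.
  At Q: no right child.
  Visit Q.
Visit G.
Full post-order sequence: Y, L, T, A, W, X, B, H, N, Q, G.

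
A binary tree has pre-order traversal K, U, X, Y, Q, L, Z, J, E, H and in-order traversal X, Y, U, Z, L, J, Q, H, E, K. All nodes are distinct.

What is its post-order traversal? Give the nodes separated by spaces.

Y X Z J L H E Q U K

The first element of pre-order is the root; it splits in-order into left and right subtrees.
Root K: left subtree has 9 nodes {X, Y, U, Z, L, J, Q, H, E}, right has 0 { }.
  Root U: left subtree has 2 nodes {X, Y}, right has 6 {Z, L, J, Q, H, E}.
    Root X: left subtree has 0 nodes { }, right has 1 {Y}.
    Root Q: left subtree has 3 nodes {Z, L, J}, right has 2 {H, E}.
      Root L: left subtree has 1 node {Z}, right has 1 {J}.
      Root E: left subtree has 1 node {H}, right has 0 { }.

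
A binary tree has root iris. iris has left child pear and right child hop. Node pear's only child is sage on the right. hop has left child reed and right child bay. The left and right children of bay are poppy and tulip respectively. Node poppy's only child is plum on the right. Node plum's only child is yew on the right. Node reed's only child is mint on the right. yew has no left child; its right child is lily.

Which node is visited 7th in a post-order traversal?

Post-order visits the left subtree, then the right subtree, then the node.
At iris: go left to pear.
  At pear: no left child.
  At pear: go right to sage.
    sage is a leaf — visit sage.
  Visit pear.
At iris: go right to hop.
  At hop: go left to reed.
    At reed: no left child.
    At reed: go right to mint.
      mint is a leaf — visit mint.
    Visit reed.
  At hop: go right to bay.
    At bay: go left to poppy.
      At poppy: no left child.
      At poppy: go right to plum.
        At plum: no left child.
        At plum: go right to yew.
          At yew: no left child.
          At yew: go right to lily.
            lily is a leaf — visit lily.
          Visit yew.
        Visit plum.
      Visit poppy.
    At bay: go right to tulip.
      tulip is a leaf — visit tulip.
    Visit bay.
  Visit hop.
Visit iris.
Full post-order sequence: sage, pear, mint, reed, lily, yew, plum, poppy, tulip, bay, hop, iris.

plum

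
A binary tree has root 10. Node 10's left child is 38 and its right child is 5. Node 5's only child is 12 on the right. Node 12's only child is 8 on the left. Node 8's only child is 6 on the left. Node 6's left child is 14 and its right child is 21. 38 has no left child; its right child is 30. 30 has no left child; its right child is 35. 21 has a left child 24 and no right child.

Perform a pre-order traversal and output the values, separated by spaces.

Pre-order visits the node, then its left subtree, then its right subtree.
Visit 10.
At 10: go left to 38.
  Visit 38.
  At 38: no left child.
  At 38: go right to 30.
    Visit 30.
    At 30: no left child.
    At 30: go right to 35.
      35 is a leaf — visit 35.
At 10: go right to 5.
  Visit 5.
  At 5: no left child.
  At 5: go right to 12.
    Visit 12.
    At 12: go left to 8.
      Visit 8.
      At 8: go left to 6.
        Visit 6.
        At 6: go left to 14.
          14 is a leaf — visit 14.
        At 6: go right to 21.
          Visit 21.
          At 21: go left to 24.
            24 is a leaf — visit 24.
          At 21: no right child.
      At 8: no right child.
    At 12: no right child.

10 38 30 35 5 12 8 6 14 21 24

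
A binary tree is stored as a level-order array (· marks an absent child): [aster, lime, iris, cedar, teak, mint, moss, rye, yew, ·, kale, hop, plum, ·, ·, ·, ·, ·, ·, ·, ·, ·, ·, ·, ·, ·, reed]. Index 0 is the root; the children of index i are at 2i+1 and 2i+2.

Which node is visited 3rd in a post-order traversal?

Post-order visits the left subtree, then the right subtree, then the node.
At aster: go left to lime.
  At lime: go left to cedar.
    At cedar: go left to rye.
      rye is a leaf — visit rye.
    At cedar: go right to yew.
      yew is a leaf — visit yew.
    Visit cedar.
  At lime: go right to teak.
    At teak: no left child.
    At teak: go right to kale.
      kale is a leaf — visit kale.
    Visit teak.
  Visit lime.
At aster: go right to iris.
  At iris: go left to mint.
    At mint: go left to hop.
      hop is a leaf — visit hop.
    At mint: go right to plum.
      At plum: no left child.
      At plum: go right to reed.
        reed is a leaf — visit reed.
      Visit plum.
    Visit mint.
  At iris: go right to moss.
    moss is a leaf — visit moss.
  Visit iris.
Visit aster.
Full post-order sequence: rye, yew, cedar, kale, teak, lime, hop, reed, plum, mint, moss, iris, aster.

cedar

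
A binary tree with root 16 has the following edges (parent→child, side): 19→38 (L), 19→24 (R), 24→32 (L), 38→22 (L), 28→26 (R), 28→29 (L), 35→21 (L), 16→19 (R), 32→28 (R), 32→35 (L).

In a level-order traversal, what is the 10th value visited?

Level-order visits nodes level by level from the root, left to right within each level.
Level 0: 16
Level 1: 19
Level 2: 38, 24
Level 3: 22, 32
Level 4: 35, 28
Level 5: 21, 29, 26
Full level-order sequence: 16, 19, 38, 24, 22, 32, 35, 28, 21, 29, 26.

29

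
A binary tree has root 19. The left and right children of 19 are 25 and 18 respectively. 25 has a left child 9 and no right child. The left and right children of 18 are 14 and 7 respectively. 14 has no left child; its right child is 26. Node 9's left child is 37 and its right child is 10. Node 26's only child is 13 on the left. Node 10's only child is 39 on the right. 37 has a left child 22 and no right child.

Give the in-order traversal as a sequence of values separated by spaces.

22 37 9 10 39 25 19 14 13 26 18 7

In-order visits the left subtree, then the node, then the right subtree.
At 19: go left to 25.
  At 25: go left to 9.
    At 9: go left to 37.
      At 37: go left to 22.
        22 is a leaf — visit 22.
      Visit 37.
      At 37: no right child.
    Visit 9.
    At 9: go right to 10.
      At 10: no left child.
      Visit 10.
      At 10: go right to 39.
        39 is a leaf — visit 39.
  Visit 25.
  At 25: no right child.
Visit 19.
At 19: go right to 18.
  At 18: go left to 14.
    At 14: no left child.
    Visit 14.
    At 14: go right to 26.
      At 26: go left to 13.
        13 is a leaf — visit 13.
      Visit 26.
      At 26: no right child.
  Visit 18.
  At 18: go right to 7.
    7 is a leaf — visit 7.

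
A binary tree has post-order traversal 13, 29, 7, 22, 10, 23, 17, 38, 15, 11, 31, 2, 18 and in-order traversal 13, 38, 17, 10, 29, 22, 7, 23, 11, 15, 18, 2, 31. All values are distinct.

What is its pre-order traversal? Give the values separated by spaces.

18 11 38 13 17 23 10 22 29 7 15 2 31

The last element of post-order is the root; it splits in-order into left and right subtrees.
Root 18: left subtree has 10 nodes {13, 38, 17, 10, 29, 22, 7, 23, 11, 15}, right has 2 {2, 31}.
  Root 11: left subtree has 8 nodes {13, 38, 17, 10, 29, 22, 7, 23}, right has 1 {15}.
    Root 38: left subtree has 1 node {13}, right has 6 {17, 10, 29, 22, 7, 23}.
      Root 17: left subtree has 0 nodes { }, right has 5 {10, 29, 22, 7, 23}.
        Root 23: left subtree has 4 nodes {10, 29, 22, 7}, right has 0 { }.
          Root 10: left subtree has 0 nodes { }, right has 3 {29, 22, 7}.
            Root 22: left subtree has 1 node {29}, right has 1 {7}.
  Root 2: left subtree has 0 nodes { }, right has 1 {31}.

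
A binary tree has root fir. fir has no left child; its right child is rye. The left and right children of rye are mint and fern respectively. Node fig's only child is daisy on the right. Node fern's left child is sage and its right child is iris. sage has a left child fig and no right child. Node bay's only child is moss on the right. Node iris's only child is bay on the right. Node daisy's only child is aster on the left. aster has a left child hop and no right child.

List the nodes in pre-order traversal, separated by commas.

Pre-order visits the node, then its left subtree, then its right subtree.
Visit fir.
At fir: no left child.
At fir: go right to rye.
  Visit rye.
  At rye: go left to mint.
    mint is a leaf — visit mint.
  At rye: go right to fern.
    Visit fern.
    At fern: go left to sage.
      Visit sage.
      At sage: go left to fig.
        Visit fig.
        At fig: no left child.
        At fig: go right to daisy.
          Visit daisy.
          At daisy: go left to aster.
            Visit aster.
            At aster: go left to hop.
              hop is a leaf — visit hop.
            At aster: no right child.
          At daisy: no right child.
      At sage: no right child.
    At fern: go right to iris.
      Visit iris.
      At iris: no left child.
      At iris: go right to bay.
        Visit bay.
        At bay: no left child.
        At bay: go right to moss.
          moss is a leaf — visit moss.

fir, rye, mint, fern, sage, fig, daisy, aster, hop, iris, bay, moss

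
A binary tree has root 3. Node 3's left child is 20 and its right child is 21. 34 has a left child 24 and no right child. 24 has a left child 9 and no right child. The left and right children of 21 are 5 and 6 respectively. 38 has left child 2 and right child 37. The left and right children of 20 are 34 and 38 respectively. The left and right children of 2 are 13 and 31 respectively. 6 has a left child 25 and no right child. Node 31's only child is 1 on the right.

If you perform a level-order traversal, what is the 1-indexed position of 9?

12

Level-order visits nodes level by level from the root, left to right within each level.
Level 0: 3
Level 1: 20, 21
Level 2: 34, 38, 5, 6
Level 3: 24, 2, 37, 25
Level 4: 9, 13, 31
Level 5: 1
Full level-order sequence: 3, 20, 21, 34, 38, 5, 6, 24, 2, 37, 25, 9, 13, 31, 1.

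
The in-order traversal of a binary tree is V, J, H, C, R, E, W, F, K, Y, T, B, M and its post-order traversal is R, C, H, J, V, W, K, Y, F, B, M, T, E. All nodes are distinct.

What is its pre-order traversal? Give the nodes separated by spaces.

E V J H C R T F W Y K M B

The last element of post-order is the root; it splits in-order into left and right subtrees.
Root E: left subtree has 5 nodes {V, J, H, C, R}, right has 7 {W, F, K, Y, T, B, M}.
  Root V: left subtree has 0 nodes { }, right has 4 {J, H, C, R}.
    Root J: left subtree has 0 nodes { }, right has 3 {H, C, R}.
      Root H: left subtree has 0 nodes { }, right has 2 {C, R}.
        Root C: left subtree has 0 nodes { }, right has 1 {R}.
  Root T: left subtree has 4 nodes {W, F, K, Y}, right has 2 {B, M}.
    Root F: left subtree has 1 node {W}, right has 2 {K, Y}.
      Root Y: left subtree has 1 node {K}, right has 0 { }.
    Root M: left subtree has 1 node {B}, right has 0 { }.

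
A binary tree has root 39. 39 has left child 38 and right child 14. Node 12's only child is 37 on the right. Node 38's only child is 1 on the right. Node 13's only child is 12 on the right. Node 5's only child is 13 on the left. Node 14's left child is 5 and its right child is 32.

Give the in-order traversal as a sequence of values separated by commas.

In-order visits the left subtree, then the node, then the right subtree.
At 39: go left to 38.
  At 38: no left child.
  Visit 38.
  At 38: go right to 1.
    1 is a leaf — visit 1.
Visit 39.
At 39: go right to 14.
  At 14: go left to 5.
    At 5: go left to 13.
      At 13: no left child.
      Visit 13.
      At 13: go right to 12.
        At 12: no left child.
        Visit 12.
        At 12: go right to 37.
          37 is a leaf — visit 37.
    Visit 5.
    At 5: no right child.
  Visit 14.
  At 14: go right to 32.
    32 is a leaf — visit 32.

38, 1, 39, 13, 12, 37, 5, 14, 32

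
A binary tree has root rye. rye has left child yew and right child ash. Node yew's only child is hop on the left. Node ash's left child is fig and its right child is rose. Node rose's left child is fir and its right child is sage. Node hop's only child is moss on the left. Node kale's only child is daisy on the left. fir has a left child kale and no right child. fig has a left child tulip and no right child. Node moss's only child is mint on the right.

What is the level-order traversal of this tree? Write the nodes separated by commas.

rye, yew, ash, hop, fig, rose, moss, tulip, fir, sage, mint, kale, daisy

Level-order visits nodes level by level from the root, left to right within each level.
Level 0: rye
Level 1: yew, ash
Level 2: hop, fig, rose
Level 3: moss, tulip, fir, sage
Level 4: mint, kale
Level 5: daisy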